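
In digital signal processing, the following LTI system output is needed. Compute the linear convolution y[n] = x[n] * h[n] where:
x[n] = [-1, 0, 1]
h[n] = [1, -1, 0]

y[n] = sum_k x[k]*h[n-k]. Output length = len(x) + len(h) - 1 = 3 + 3 - 1 = 5.
y[0] = -1*1 = -1
y[1] = 0*1 + -1*-1 = 1
y[2] = 1*1 + 0*-1 + -1*0 = 1
y[3] = 1*-1 + 0*0 = -1
y[4] = 1*0 = 0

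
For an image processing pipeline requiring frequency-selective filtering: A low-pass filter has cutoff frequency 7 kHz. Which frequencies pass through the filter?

A low-pass filter passes all frequencies below the cutoff frequency 7 kHz and attenuates higher frequencies.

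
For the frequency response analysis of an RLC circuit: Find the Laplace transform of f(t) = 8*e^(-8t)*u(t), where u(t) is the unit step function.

Standard Laplace transform pair:
e^(-at)*u(t) <-> 1/(s+a)
With a = 8: L{8*e^(-8t)*u(t)} = 8/(s+8), ROC: Re(s) > -8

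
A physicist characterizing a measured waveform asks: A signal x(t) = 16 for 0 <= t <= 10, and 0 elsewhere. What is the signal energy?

Energy = integral of |x(t)|^2 dt over the signal duration
= 16^2 * 10 = 256 * 10 = 2560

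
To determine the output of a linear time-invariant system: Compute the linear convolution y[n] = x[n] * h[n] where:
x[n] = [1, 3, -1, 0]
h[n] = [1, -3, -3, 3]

y[n] = sum_k x[k]*h[n-k]. Output length = len(x) + len(h) - 1 = 4 + 4 - 1 = 7.
y[0] = 1*1 = 1
y[1] = 3*1 + 1*-3 = 0
y[2] = -1*1 + 3*-3 + 1*-3 = -13
y[3] = 0*1 + -1*-3 + 3*-3 + 1*3 = -3
y[4] = 0*-3 + -1*-3 + 3*3 = 12
y[5] = 0*-3 + -1*3 = -3
y[6] = 0*3 = 0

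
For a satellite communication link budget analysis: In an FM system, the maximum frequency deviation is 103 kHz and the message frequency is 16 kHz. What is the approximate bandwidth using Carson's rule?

Carson's rule: BW = 2*(delta_f + f_m)
= 2*(103 + 16) kHz = 238 kHz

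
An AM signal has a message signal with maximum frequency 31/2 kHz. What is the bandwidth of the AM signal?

In AM (double-sideband), the bandwidth is twice the message frequency.
BW = 2 * f_m = 2 * 31/2 kHz = 31 kHz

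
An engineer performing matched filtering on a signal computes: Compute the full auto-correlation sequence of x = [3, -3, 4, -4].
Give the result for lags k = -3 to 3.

r_xx[k] = sum_m x[m]*x[m+k], indexed from 0, for k = -3 to 3:
  r_xx[-3] = x[3]*x[0] = -12
  r_xx[-2] = x[2]*x[0] + x[3]*x[1] = 24
  r_xx[-1] = x[1]*x[0] + x[2]*x[1] + x[3]*x[2] = -37
  r_xx[0] = x[0]*x[0] + x[1]*x[1] + x[2]*x[2] + x[3]*x[3] = 50
  r_xx[1] = x[0]*x[1] + x[1]*x[2] + x[2]*x[3] = -37
  r_xx[2] = x[0]*x[2] + x[1]*x[3] = 24
  r_xx[3] = x[0]*x[3] = -12
r_xx = [-12, 24, -37, 50, -37, 24, -12]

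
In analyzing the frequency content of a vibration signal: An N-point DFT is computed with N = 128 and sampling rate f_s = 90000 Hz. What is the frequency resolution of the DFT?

DFT frequency resolution = f_s / N
= 90000 / 128 = 5625/8 Hz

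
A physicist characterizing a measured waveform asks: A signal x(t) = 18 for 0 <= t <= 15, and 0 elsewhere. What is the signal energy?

Energy = integral of |x(t)|^2 dt over the signal duration
= 18^2 * 15 = 324 * 15 = 4860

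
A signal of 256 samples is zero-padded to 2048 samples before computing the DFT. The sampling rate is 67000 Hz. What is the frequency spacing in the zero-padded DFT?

Original DFT: N = 256, resolution = f_s/N = 67000/256 = 8375/32 Hz
Zero-padded DFT: N = 2048, resolution = f_s/N = 67000/2048 = 8375/256 Hz
Zero-padding interpolates the spectrum (finer frequency grid)
but does NOT improve the true spectral resolution (ability to resolve close frequencies).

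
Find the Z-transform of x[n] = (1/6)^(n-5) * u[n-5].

Time-shifting property: if X(z) = Z{x[n]}, then Z{x[n-d]} = z^(-d) * X(z)
X(z) = z/(z - 1/6) for x[n] = (1/6)^n * u[n]
Z{x[n-5]} = z^(-5) * z/(z - 1/6) = z^(-4)/(z - 1/6)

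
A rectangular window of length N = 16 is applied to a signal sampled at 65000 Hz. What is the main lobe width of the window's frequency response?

For a rectangular window of length N,
the main lobe width in frequency is 2*f_s/N.
= 2*65000/16 = 8125 Hz
This determines the minimum frequency separation for resolving two sinusoids.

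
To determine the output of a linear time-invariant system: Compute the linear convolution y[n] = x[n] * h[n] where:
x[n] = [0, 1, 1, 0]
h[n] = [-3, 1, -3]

y[n] = sum_k x[k]*h[n-k]. Output length = len(x) + len(h) - 1 = 4 + 3 - 1 = 6.
y[0] = 0*-3 = 0
y[1] = 1*-3 + 0*1 = -3
y[2] = 1*-3 + 1*1 + 0*-3 = -2
y[3] = 0*-3 + 1*1 + 1*-3 = -2
y[4] = 0*1 + 1*-3 = -3
y[5] = 0*-3 = 0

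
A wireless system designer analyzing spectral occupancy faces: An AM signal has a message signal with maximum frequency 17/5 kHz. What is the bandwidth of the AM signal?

In AM (double-sideband), the bandwidth is twice the message frequency.
BW = 2 * f_m = 2 * 17/5 kHz = 34/5 kHz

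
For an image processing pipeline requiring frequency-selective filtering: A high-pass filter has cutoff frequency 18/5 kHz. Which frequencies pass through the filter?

A high-pass filter passes all frequencies above the cutoff frequency 18/5 kHz and attenuates lower frequencies.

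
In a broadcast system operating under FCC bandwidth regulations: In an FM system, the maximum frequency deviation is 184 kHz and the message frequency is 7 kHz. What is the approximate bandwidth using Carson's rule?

Carson's rule: BW = 2*(delta_f + f_m)
= 2*(184 + 7) kHz = 382 kHz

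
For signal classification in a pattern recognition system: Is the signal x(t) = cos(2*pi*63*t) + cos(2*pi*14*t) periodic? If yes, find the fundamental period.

f1 = 63 Hz, f2 = 14 Hz
Period T1 = 1/63, T2 = 1/14
Ratio T1/T2 = 14/63, which is rational.
The signal is periodic with fundamental period T = 1/GCD(63,14) = 1/7 s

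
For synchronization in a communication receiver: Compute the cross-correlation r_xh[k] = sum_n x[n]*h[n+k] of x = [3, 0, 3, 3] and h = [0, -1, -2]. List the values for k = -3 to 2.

Both sequences indexed from 0 and zero outside their support.
Lags with overlap: k = -3 to 2.
  r_xh[-3] = x[3]*h[0] = 0
  r_xh[-2] = x[2]*h[0] + x[3]*h[1] = -3
  r_xh[-1] = x[1]*h[0] + x[2]*h[1] + x[3]*h[2] = -9
  r_xh[0] = x[0]*h[0] + x[1]*h[1] + x[2]*h[2] = -6
  r_xh[1] = x[0]*h[1] + x[1]*h[2] = -3
  r_xh[2] = x[0]*h[2] = -6
r_xh = [0, -3, -9, -6, -3, -6] (for k = -3, ..., 2)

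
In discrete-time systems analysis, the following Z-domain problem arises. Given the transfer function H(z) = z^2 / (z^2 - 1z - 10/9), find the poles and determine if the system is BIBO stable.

Poles are roots of the denominator: z^2 - 1z - 10/9 = 0.
Quadratic formula: z = [-(-1) +/- sqrt((-1)^2 - 4*(-10/9))] / 2
Discriminant = 1 + 40/9 = 49/9; sqrt = 7/3.
z = (1 +/- 7/3) / 2 => z = 5/3 or z = -2/3.
|p1| = 5/3, |p2| = 2/3.
For BIBO stability, all poles must lie inside the unit circle (|p| < 1).
System is UNSTABLE since at least one |p| >= 1.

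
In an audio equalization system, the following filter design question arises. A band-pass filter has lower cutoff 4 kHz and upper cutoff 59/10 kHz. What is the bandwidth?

Bandwidth = f_high - f_low
= 59/10 kHz - 4 kHz = 19/10 kHz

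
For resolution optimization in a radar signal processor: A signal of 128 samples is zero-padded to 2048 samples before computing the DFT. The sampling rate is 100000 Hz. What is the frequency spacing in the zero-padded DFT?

Original DFT: N = 128, resolution = f_s/N = 100000/128 = 3125/4 Hz
Zero-padded DFT: N = 2048, resolution = f_s/N = 100000/2048 = 3125/64 Hz
Zero-padding interpolates the spectrum (finer frequency grid)
but does NOT improve the true spectral resolution (ability to resolve close frequencies).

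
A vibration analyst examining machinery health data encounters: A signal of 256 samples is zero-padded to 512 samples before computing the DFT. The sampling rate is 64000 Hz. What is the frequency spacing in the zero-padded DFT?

Original DFT: N = 256, resolution = f_s/N = 64000/256 = 250 Hz
Zero-padded DFT: N = 512, resolution = f_s/N = 64000/512 = 125 Hz
Zero-padding interpolates the spectrum (finer frequency grid)
but does NOT improve the true spectral resolution (ability to resolve close frequencies).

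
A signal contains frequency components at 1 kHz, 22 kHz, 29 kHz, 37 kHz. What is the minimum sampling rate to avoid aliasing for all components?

The highest frequency component is f_max = 37 kHz.
Nyquist rate = 2 * f_max = 2 * 37 kHz = 74 kHz.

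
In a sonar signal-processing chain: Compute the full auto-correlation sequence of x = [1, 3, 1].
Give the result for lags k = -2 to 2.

r_xx[k] = sum_m x[m]*x[m+k], indexed from 0, for k = -2 to 2:
  r_xx[-2] = x[2]*x[0] = 1
  r_xx[-1] = x[1]*x[0] + x[2]*x[1] = 6
  r_xx[0] = x[0]*x[0] + x[1]*x[1] + x[2]*x[2] = 11
  r_xx[1] = x[0]*x[1] + x[1]*x[2] = 6
  r_xx[2] = x[0]*x[2] = 1
r_xx = [1, 6, 11, 6, 1]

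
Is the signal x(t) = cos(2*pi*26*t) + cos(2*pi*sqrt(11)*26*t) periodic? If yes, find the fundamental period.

f1 = 26 Hz, f2 = 26*sqrt(11) Hz
Ratio f2/f1 = sqrt(11), which is irrational.
Since the frequency ratio is irrational, no common period exists.
The signal is not periodic.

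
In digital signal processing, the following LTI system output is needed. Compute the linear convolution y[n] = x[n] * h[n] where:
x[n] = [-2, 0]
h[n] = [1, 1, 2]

y[n] = sum_k x[k]*h[n-k]. Output length = len(x) + len(h) - 1 = 2 + 3 - 1 = 4.
y[0] = -2*1 = -2
y[1] = 0*1 + -2*1 = -2
y[2] = 0*1 + -2*2 = -4
y[3] = 0*2 = 0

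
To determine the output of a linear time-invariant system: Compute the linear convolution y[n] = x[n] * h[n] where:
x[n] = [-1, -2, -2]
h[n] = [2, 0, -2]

y[n] = sum_k x[k]*h[n-k]. Output length = len(x) + len(h) - 1 = 3 + 3 - 1 = 5.
y[0] = -1*2 = -2
y[1] = -2*2 + -1*0 = -4
y[2] = -2*2 + -2*0 + -1*-2 = -2
y[3] = -2*0 + -2*-2 = 4
y[4] = -2*-2 = 4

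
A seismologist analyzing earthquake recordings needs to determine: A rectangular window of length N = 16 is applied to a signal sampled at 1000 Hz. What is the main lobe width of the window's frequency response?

For a rectangular window of length N,
the main lobe width in frequency is 2*f_s/N.
= 2*1000/16 = 125 Hz
This determines the minimum frequency separation for resolving two sinusoids.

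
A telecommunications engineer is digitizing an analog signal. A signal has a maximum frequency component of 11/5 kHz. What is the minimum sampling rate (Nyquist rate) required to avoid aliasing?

By the Nyquist-Shannon sampling theorem,
the minimum sampling rate (Nyquist rate) must be at least 2 * f_max.
Nyquist rate = 2 * 11/5 kHz = 22/5 kHz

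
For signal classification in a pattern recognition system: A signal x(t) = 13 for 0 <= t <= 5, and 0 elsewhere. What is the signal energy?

Energy = integral of |x(t)|^2 dt over the signal duration
= 13^2 * 5 = 169 * 5 = 845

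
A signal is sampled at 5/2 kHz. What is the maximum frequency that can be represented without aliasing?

The maximum frequency that can be represented without aliasing
is the Nyquist frequency: f_max = f_s / 2 = 5/2 kHz / 2 = 5/4 kHz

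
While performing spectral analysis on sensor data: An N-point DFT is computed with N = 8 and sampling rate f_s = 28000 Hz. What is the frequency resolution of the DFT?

DFT frequency resolution = f_s / N
= 28000 / 8 = 3500 Hz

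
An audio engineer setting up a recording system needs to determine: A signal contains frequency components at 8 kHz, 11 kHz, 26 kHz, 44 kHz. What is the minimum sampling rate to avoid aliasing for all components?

The highest frequency component is f_max = 44 kHz.
Nyquist rate = 2 * f_max = 2 * 44 kHz = 88 kHz.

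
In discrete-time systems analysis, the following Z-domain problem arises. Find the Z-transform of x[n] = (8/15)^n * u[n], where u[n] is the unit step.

The Z-transform of a^n * u[n] is z/(z-a) for |z| > |a|.
Here a = 8/15, so X(z) = z/(z - (8/15)) = 15z/(15z - 8)
ROC: |z| > 8/15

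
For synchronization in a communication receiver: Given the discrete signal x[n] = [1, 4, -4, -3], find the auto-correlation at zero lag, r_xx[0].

The auto-correlation at zero lag r_xx[0] equals the signal energy.
r_xx[0] = sum of x[n]^2 = 1^2 + 4^2 + (-4)^2 + (-3)^2
= 1 + 16 + 16 + 9 = 42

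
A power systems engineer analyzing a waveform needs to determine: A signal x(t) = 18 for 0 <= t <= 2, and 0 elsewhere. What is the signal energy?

Energy = integral of |x(t)|^2 dt over the signal duration
= 18^2 * 2 = 324 * 2 = 648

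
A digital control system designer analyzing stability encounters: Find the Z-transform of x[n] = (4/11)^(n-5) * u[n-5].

Time-shifting property: if X(z) = Z{x[n]}, then Z{x[n-d]} = z^(-d) * X(z)
X(z) = z/(z - 4/11) for x[n] = (4/11)^n * u[n]
Z{x[n-5]} = z^(-5) * z/(z - 4/11) = z^(-4)/(z - 4/11)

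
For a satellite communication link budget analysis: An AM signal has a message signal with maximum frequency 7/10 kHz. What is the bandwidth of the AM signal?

In AM (double-sideband), the bandwidth is twice the message frequency.
BW = 2 * f_m = 2 * 7/10 kHz = 7/5 kHz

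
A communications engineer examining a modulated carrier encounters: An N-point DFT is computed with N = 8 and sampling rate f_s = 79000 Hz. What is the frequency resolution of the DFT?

DFT frequency resolution = f_s / N
= 79000 / 8 = 9875 Hz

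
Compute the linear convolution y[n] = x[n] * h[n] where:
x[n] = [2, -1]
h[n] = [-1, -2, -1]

y[n] = sum_k x[k]*h[n-k]. Output length = len(x) + len(h) - 1 = 2 + 3 - 1 = 4.
y[0] = 2*-1 = -2
y[1] = -1*-1 + 2*-2 = -3
y[2] = -1*-2 + 2*-1 = 0
y[3] = -1*-1 = 1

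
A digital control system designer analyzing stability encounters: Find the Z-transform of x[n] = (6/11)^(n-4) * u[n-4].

Time-shifting property: if X(z) = Z{x[n]}, then Z{x[n-d]} = z^(-d) * X(z)
X(z) = z/(z - 6/11) for x[n] = (6/11)^n * u[n]
Z{x[n-4]} = z^(-4) * z/(z - 6/11) = z^(-3)/(z - 6/11)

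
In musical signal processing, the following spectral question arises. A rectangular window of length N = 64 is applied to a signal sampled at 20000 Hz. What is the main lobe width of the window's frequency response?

For a rectangular window of length N,
the main lobe width in frequency is 2*f_s/N.
= 2*20000/64 = 625 Hz
This determines the minimum frequency separation for resolving two sinusoids.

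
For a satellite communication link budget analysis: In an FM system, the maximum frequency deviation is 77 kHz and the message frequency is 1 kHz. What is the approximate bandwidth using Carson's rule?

Carson's rule: BW = 2*(delta_f + f_m)
= 2*(77 + 1) kHz = 156 kHz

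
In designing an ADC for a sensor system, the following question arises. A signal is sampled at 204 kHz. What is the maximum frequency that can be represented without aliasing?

The maximum frequency that can be represented without aliasing
is the Nyquist frequency: f_max = f_s / 2 = 204 kHz / 2 = 102 kHz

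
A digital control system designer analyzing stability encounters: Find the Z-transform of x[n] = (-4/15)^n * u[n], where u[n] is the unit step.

The Z-transform of a^n * u[n] is z/(z-a) for |z| > |a|.
Here a = -4/15, so X(z) = z/(z - (-4/15)) = 15z/(15z + 4)
ROC: |z| > 4/15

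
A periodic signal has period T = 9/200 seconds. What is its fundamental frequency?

The fundamental frequency is the reciprocal of the period.
f = 1/T = 1/(9/200) = 200/9 Hz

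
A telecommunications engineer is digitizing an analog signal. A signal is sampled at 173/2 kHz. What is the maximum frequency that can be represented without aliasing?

The maximum frequency that can be represented without aliasing
is the Nyquist frequency: f_max = f_s / 2 = 173/2 kHz / 2 = 173/4 kHz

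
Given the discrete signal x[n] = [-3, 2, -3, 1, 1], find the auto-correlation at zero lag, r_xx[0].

The auto-correlation at zero lag r_xx[0] equals the signal energy.
r_xx[0] = sum of x[n]^2 = (-3)^2 + 2^2 + (-3)^2 + 1^2 + 1^2
= 9 + 4 + 9 + 1 + 1 = 24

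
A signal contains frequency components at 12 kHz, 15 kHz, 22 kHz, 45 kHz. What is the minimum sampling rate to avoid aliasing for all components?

The highest frequency component is f_max = 45 kHz.
Nyquist rate = 2 * f_max = 2 * 45 kHz = 90 kHz.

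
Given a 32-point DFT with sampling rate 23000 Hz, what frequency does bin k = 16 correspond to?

The frequency of DFT bin k is: f_k = k * f_s / N
f_16 = 16 * 23000 / 32 = 11500 Hz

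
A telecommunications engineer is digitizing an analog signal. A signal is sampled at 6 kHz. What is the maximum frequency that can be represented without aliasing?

The maximum frequency that can be represented without aliasing
is the Nyquist frequency: f_max = f_s / 2 = 6 kHz / 2 = 3 kHz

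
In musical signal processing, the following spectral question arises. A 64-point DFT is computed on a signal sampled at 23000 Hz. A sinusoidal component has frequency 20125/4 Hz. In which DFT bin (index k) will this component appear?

DFT frequency resolution = f_s/N = 23000/64 = 2875/8 Hz
Bin index k = f_signal / resolution = 20125/4 / 2875/8 = 14
The signal frequency 20125/4 Hz falls in DFT bin k = 14.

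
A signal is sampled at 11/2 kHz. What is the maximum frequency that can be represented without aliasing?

The maximum frequency that can be represented without aliasing
is the Nyquist frequency: f_max = f_s / 2 = 11/2 kHz / 2 = 11/4 kHz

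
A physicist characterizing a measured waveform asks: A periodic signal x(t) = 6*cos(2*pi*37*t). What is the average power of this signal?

Average power of A*cos(wt) is A^2/2.
P = 6^2 / 2 = 36/2 = 18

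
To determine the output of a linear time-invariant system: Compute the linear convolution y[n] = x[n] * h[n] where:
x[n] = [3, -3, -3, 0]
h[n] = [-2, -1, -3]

y[n] = sum_k x[k]*h[n-k]. Output length = len(x) + len(h) - 1 = 4 + 3 - 1 = 6.
y[0] = 3*-2 = -6
y[1] = -3*-2 + 3*-1 = 3
y[2] = -3*-2 + -3*-1 + 3*-3 = 0
y[3] = 0*-2 + -3*-1 + -3*-3 = 12
y[4] = 0*-1 + -3*-3 = 9
y[5] = 0*-3 = 0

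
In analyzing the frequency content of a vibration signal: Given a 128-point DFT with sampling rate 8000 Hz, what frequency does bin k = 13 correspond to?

The frequency of DFT bin k is: f_k = k * f_s / N
f_13 = 13 * 8000 / 128 = 1625/2 Hz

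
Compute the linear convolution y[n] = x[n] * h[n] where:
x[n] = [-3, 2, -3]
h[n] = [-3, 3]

y[n] = sum_k x[k]*h[n-k]. Output length = len(x) + len(h) - 1 = 3 + 2 - 1 = 4.
y[0] = -3*-3 = 9
y[1] = 2*-3 + -3*3 = -15
y[2] = -3*-3 + 2*3 = 15
y[3] = -3*3 = -9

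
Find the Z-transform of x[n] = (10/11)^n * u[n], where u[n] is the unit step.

The Z-transform of a^n * u[n] is z/(z-a) for |z| > |a|.
Here a = 10/11, so X(z) = z/(z - (10/11)) = 11z/(11z - 10)
ROC: |z| > 10/11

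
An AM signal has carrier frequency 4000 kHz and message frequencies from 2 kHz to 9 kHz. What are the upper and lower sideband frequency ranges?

Upper sideband (USB) = fc + [fm_low, fm_high] = 4000 + [2, 9] = [4002, 4009] kHz
Lower sideband (LSB) = fc - [fm_high, fm_low] = 4000 - [9, 2] = [3991, 3998] kHz
Total occupied spectrum: 3991 kHz to 4009 kHz (plus carrier at 4000 kHz)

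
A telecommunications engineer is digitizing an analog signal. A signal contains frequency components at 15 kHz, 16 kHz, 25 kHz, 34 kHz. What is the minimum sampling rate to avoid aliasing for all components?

The highest frequency component is f_max = 34 kHz.
Nyquist rate = 2 * f_max = 2 * 34 kHz = 68 kHz.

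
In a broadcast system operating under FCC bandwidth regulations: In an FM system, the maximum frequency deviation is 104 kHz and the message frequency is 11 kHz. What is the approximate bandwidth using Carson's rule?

Carson's rule: BW = 2*(delta_f + f_m)
= 2*(104 + 11) kHz = 230 kHz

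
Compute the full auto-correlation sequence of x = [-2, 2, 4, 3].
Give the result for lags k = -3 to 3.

r_xx[k] = sum_m x[m]*x[m+k], indexed from 0, for k = -3 to 3:
  r_xx[-3] = x[3]*x[0] = -6
  r_xx[-2] = x[2]*x[0] + x[3]*x[1] = -2
  r_xx[-1] = x[1]*x[0] + x[2]*x[1] + x[3]*x[2] = 16
  r_xx[0] = x[0]*x[0] + x[1]*x[1] + x[2]*x[2] + x[3]*x[3] = 33
  r_xx[1] = x[0]*x[1] + x[1]*x[2] + x[2]*x[3] = 16
  r_xx[2] = x[0]*x[2] + x[1]*x[3] = -2
  r_xx[3] = x[0]*x[3] = -6
r_xx = [-6, -2, 16, 33, 16, -2, -6]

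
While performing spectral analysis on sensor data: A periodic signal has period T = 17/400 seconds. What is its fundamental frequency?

The fundamental frequency is the reciprocal of the period.
f = 1/T = 1/(17/400) = 400/17 Hz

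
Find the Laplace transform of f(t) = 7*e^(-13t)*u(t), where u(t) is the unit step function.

Standard Laplace transform pair:
e^(-at)*u(t) <-> 1/(s+a)
With a = 13: L{7*e^(-13t)*u(t)} = 7/(s+13), ROC: Re(s) > -13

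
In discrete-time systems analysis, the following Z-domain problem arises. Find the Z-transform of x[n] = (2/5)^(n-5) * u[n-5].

Time-shifting property: if X(z) = Z{x[n]}, then Z{x[n-d]} = z^(-d) * X(z)
X(z) = z/(z - 2/5) for x[n] = (2/5)^n * u[n]
Z{x[n-5]} = z^(-5) * z/(z - 2/5) = z^(-4)/(z - 2/5)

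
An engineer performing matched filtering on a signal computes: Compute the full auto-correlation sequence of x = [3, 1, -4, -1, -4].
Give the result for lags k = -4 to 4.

r_xx[k] = sum_m x[m]*x[m+k], indexed from 0, for k = -4 to 4:
  r_xx[-4] = x[4]*x[0] = -12
  r_xx[-3] = x[3]*x[0] + x[4]*x[1] = -7
  r_xx[-2] = x[2]*x[0] + x[3]*x[1] + x[4]*x[2] = 3
  r_xx[-1] = x[1]*x[0] + x[2]*x[1] + x[3]*x[2] + x[4]*x[3] = 7
  r_xx[0] = x[0]*x[0] + x[1]*x[1] + x[2]*x[2] + x[3]*x[3] + x[4]*x[4] = 43
  r_xx[1] = x[0]*x[1] + x[1]*x[2] + x[2]*x[3] + x[3]*x[4] = 7
  r_xx[2] = x[0]*x[2] + x[1]*x[3] + x[2]*x[4] = 3
  r_xx[3] = x[0]*x[3] + x[1]*x[4] = -7
  r_xx[4] = x[0]*x[4] = -12
r_xx = [-12, -7, 3, 7, 43, 7, 3, -7, -12]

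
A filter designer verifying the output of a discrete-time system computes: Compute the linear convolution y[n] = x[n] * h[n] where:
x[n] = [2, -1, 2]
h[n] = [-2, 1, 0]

y[n] = sum_k x[k]*h[n-k]. Output length = len(x) + len(h) - 1 = 3 + 3 - 1 = 5.
y[0] = 2*-2 = -4
y[1] = -1*-2 + 2*1 = 4
y[2] = 2*-2 + -1*1 + 2*0 = -5
y[3] = 2*1 + -1*0 = 2
y[4] = 2*0 = 0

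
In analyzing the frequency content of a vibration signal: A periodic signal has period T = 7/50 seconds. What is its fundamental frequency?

The fundamental frequency is the reciprocal of the period.
f = 1/T = 1/(7/50) = 50/7 Hz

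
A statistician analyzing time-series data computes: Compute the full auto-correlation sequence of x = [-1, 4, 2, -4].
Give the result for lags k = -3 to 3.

r_xx[k] = sum_m x[m]*x[m+k], indexed from 0, for k = -3 to 3:
  r_xx[-3] = x[3]*x[0] = 4
  r_xx[-2] = x[2]*x[0] + x[3]*x[1] = -18
  r_xx[-1] = x[1]*x[0] + x[2]*x[1] + x[3]*x[2] = -4
  r_xx[0] = x[0]*x[0] + x[1]*x[1] + x[2]*x[2] + x[3]*x[3] = 37
  r_xx[1] = x[0]*x[1] + x[1]*x[2] + x[2]*x[3] = -4
  r_xx[2] = x[0]*x[2] + x[1]*x[3] = -18
  r_xx[3] = x[0]*x[3] = 4
r_xx = [4, -18, -4, 37, -4, -18, 4]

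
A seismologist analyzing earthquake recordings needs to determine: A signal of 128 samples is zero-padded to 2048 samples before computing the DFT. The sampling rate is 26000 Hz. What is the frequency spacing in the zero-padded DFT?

Original DFT: N = 128, resolution = f_s/N = 26000/128 = 1625/8 Hz
Zero-padded DFT: N = 2048, resolution = f_s/N = 26000/2048 = 1625/128 Hz
Zero-padding interpolates the spectrum (finer frequency grid)
but does NOT improve the true spectral resolution (ability to resolve close frequencies).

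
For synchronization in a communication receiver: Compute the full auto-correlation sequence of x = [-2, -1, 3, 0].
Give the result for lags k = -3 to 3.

r_xx[k] = sum_m x[m]*x[m+k], indexed from 0, for k = -3 to 3:
  r_xx[-3] = x[3]*x[0] = 0
  r_xx[-2] = x[2]*x[0] + x[3]*x[1] = -6
  r_xx[-1] = x[1]*x[0] + x[2]*x[1] + x[3]*x[2] = -1
  r_xx[0] = x[0]*x[0] + x[1]*x[1] + x[2]*x[2] + x[3]*x[3] = 14
  r_xx[1] = x[0]*x[1] + x[1]*x[2] + x[2]*x[3] = -1
  r_xx[2] = x[0]*x[2] + x[1]*x[3] = -6
  r_xx[3] = x[0]*x[3] = 0
r_xx = [0, -6, -1, 14, -1, -6, 0]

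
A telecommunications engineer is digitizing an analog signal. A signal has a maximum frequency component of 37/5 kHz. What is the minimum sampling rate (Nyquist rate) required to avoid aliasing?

By the Nyquist-Shannon sampling theorem,
the minimum sampling rate (Nyquist rate) must be at least 2 * f_max.
Nyquist rate = 2 * 37/5 kHz = 74/5 kHz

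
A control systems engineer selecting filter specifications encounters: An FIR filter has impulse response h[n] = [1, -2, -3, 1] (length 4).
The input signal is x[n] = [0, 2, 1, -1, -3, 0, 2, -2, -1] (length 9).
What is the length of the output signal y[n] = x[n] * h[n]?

For linear convolution, the output length is:
len(y) = len(x) + len(h) - 1 = 9 + 4 - 1 = 12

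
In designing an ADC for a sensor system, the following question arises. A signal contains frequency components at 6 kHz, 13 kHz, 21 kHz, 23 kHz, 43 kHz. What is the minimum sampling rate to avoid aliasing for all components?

The highest frequency component is f_max = 43 kHz.
Nyquist rate = 2 * f_max = 2 * 43 kHz = 86 kHz.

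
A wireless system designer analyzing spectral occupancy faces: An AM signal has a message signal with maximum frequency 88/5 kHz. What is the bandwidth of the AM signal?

In AM (double-sideband), the bandwidth is twice the message frequency.
BW = 2 * f_m = 2 * 88/5 kHz = 176/5 kHz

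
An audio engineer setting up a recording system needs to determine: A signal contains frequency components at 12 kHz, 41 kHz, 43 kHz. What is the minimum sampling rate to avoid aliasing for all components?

The highest frequency component is f_max = 43 kHz.
Nyquist rate = 2 * f_max = 2 * 43 kHz = 86 kHz.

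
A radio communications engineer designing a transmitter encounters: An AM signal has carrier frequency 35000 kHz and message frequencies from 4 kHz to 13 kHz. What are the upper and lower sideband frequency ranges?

Upper sideband (USB) = fc + [fm_low, fm_high] = 35000 + [4, 13] = [35004, 35013] kHz
Lower sideband (LSB) = fc - [fm_high, fm_low] = 35000 - [13, 4] = [34987, 34996] kHz
Total occupied spectrum: 34987 kHz to 35013 kHz (plus carrier at 35000 kHz)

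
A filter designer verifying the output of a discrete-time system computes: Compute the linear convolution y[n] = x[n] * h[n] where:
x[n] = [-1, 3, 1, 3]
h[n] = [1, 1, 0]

y[n] = sum_k x[k]*h[n-k]. Output length = len(x) + len(h) - 1 = 4 + 3 - 1 = 6.
y[0] = -1*1 = -1
y[1] = 3*1 + -1*1 = 2
y[2] = 1*1 + 3*1 + -1*0 = 4
y[3] = 3*1 + 1*1 + 3*0 = 4
y[4] = 3*1 + 1*0 = 3
y[5] = 3*0 = 0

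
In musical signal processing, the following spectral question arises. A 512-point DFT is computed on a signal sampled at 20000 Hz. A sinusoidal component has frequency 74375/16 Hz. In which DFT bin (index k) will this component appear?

DFT frequency resolution = f_s/N = 20000/512 = 625/16 Hz
Bin index k = f_signal / resolution = 74375/16 / 625/16 = 119
The signal frequency 74375/16 Hz falls in DFT bin k = 119.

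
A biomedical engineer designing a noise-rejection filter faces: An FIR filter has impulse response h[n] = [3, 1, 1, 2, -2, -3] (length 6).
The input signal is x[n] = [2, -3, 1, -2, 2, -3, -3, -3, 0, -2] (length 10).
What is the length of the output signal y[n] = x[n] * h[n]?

For linear convolution, the output length is:
len(y) = len(x) + len(h) - 1 = 10 + 6 - 1 = 15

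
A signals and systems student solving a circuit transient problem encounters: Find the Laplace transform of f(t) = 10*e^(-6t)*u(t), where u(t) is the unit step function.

Standard Laplace transform pair:
e^(-at)*u(t) <-> 1/(s+a)
With a = 6: L{10*e^(-6t)*u(t)} = 10/(s+6), ROC: Re(s) > -6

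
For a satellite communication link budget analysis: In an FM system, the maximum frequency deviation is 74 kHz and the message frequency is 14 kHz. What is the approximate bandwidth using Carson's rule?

Carson's rule: BW = 2*(delta_f + f_m)
= 2*(74 + 14) kHz = 176 kHz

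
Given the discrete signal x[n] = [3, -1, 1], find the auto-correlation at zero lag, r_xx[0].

The auto-correlation at zero lag r_xx[0] equals the signal energy.
r_xx[0] = sum of x[n]^2 = 3^2 + (-1)^2 + 1^2
= 9 + 1 + 1 = 11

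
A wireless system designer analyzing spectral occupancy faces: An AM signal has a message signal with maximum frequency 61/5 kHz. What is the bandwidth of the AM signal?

In AM (double-sideband), the bandwidth is twice the message frequency.
BW = 2 * f_m = 2 * 61/5 kHz = 122/5 kHz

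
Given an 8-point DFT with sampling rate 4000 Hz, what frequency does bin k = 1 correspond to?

The frequency of DFT bin k is: f_k = k * f_s / N
f_1 = 1 * 4000 / 8 = 500 Hz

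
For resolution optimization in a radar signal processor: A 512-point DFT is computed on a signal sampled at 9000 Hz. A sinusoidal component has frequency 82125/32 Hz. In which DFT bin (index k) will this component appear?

DFT frequency resolution = f_s/N = 9000/512 = 1125/64 Hz
Bin index k = f_signal / resolution = 82125/32 / 1125/64 = 146
The signal frequency 82125/32 Hz falls in DFT bin k = 146.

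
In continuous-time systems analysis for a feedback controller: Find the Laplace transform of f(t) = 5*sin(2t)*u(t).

Standard pair: sin(wt)*u(t) <-> w/(s^2+w^2)
With w = 2: L{5*sin(2t)*u(t)} = 10/(s^2+4)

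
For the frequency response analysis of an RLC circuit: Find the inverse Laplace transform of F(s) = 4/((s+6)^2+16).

Standard pair: w/((s+a)^2+w^2) <-> e^(-at)*sin(wt)*u(t)
With a=6, w=4: f(t) = e^(-6t)*sin(4t)*u(t)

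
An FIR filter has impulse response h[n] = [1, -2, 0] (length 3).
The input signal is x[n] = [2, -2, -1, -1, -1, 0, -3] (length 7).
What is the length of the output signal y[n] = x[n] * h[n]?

For linear convolution, the output length is:
len(y) = len(x) + len(h) - 1 = 7 + 3 - 1 = 9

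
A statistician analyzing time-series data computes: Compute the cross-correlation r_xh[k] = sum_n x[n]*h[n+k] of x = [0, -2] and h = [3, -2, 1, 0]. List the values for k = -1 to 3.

Both sequences indexed from 0 and zero outside their support.
Lags with overlap: k = -1 to 3.
  r_xh[-1] = x[1]*h[0] = -6
  r_xh[0] = x[0]*h[0] + x[1]*h[1] = 4
  r_xh[1] = x[0]*h[1] + x[1]*h[2] = -2
  r_xh[2] = x[0]*h[2] + x[1]*h[3] = 0
  r_xh[3] = x[0]*h[3] = 0
r_xh = [-6, 4, -2, 0, 0] (for k = -1, ..., 3)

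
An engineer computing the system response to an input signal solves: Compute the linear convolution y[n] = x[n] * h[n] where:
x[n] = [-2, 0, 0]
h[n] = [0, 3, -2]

y[n] = sum_k x[k]*h[n-k]. Output length = len(x) + len(h) - 1 = 3 + 3 - 1 = 5.
y[0] = -2*0 = 0
y[1] = 0*0 + -2*3 = -6
y[2] = 0*0 + 0*3 + -2*-2 = 4
y[3] = 0*3 + 0*-2 = 0
y[4] = 0*-2 = 0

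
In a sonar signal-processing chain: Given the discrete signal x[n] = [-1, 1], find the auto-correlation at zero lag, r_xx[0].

The auto-correlation at zero lag r_xx[0] equals the signal energy.
r_xx[0] = sum of x[n]^2 = (-1)^2 + 1^2
= 1 + 1 = 2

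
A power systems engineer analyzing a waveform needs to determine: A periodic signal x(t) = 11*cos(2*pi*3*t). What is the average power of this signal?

Average power of A*cos(wt) is A^2/2.
P = 11^2 / 2 = 121/2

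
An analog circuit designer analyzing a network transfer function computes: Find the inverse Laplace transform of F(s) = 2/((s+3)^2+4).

Standard pair: w/((s+a)^2+w^2) <-> e^(-at)*sin(wt)*u(t)
With a=3, w=2: f(t) = e^(-3t)*sin(2t)*u(t)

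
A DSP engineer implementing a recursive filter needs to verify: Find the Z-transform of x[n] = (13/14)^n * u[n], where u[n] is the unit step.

The Z-transform of a^n * u[n] is z/(z-a) for |z| > |a|.
Here a = 13/14, so X(z) = z/(z - (13/14)) = 14z/(14z - 13)
ROC: |z| > 13/14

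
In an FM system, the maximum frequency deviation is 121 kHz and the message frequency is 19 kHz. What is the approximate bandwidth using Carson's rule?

Carson's rule: BW = 2*(delta_f + f_m)
= 2*(121 + 19) kHz = 280 kHz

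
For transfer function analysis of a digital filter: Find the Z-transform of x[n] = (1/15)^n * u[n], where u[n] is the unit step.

The Z-transform of a^n * u[n] is z/(z-a) for |z| > |a|.
Here a = 1/15, so X(z) = z/(z - (1/15)) = 15z/(15z - 1)
ROC: |z| > 1/15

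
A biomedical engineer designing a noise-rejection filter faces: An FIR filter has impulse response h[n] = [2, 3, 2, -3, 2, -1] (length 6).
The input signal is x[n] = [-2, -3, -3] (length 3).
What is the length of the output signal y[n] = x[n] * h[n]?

For linear convolution, the output length is:
len(y) = len(x) + len(h) - 1 = 3 + 6 - 1 = 8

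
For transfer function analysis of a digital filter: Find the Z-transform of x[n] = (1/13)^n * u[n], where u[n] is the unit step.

The Z-transform of a^n * u[n] is z/(z-a) for |z| > |a|.
Here a = 1/13, so X(z) = z/(z - (1/13)) = 13z/(13z - 1)
ROC: |z| > 1/13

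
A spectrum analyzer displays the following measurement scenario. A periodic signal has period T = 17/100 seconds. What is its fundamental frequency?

The fundamental frequency is the reciprocal of the period.
f = 1/T = 1/(17/100) = 100/17 Hz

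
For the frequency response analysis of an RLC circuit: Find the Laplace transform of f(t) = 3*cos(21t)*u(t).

Standard pair: cos(wt)*u(t) <-> s/(s^2+w^2)
With w = 21: L{3*cos(21t)*u(t)} = 3s/(s^2+441)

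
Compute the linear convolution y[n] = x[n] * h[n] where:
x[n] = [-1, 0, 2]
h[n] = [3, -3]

y[n] = sum_k x[k]*h[n-k]. Output length = len(x) + len(h) - 1 = 3 + 2 - 1 = 4.
y[0] = -1*3 = -3
y[1] = 0*3 + -1*-3 = 3
y[2] = 2*3 + 0*-3 = 6
y[3] = 2*-3 = -6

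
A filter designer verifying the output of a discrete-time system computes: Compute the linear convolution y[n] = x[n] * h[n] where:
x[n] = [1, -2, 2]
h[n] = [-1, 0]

y[n] = sum_k x[k]*h[n-k]. Output length = len(x) + len(h) - 1 = 3 + 2 - 1 = 4.
y[0] = 1*-1 = -1
y[1] = -2*-1 + 1*0 = 2
y[2] = 2*-1 + -2*0 = -2
y[3] = 2*0 = 0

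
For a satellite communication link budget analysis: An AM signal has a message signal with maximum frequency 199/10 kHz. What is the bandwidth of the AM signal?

In AM (double-sideband), the bandwidth is twice the message frequency.
BW = 2 * f_m = 2 * 199/10 kHz = 199/5 kHz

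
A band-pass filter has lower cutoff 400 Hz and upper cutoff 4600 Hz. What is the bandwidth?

Bandwidth = f_high - f_low
= 4600 Hz - 400 Hz = 4200 Hz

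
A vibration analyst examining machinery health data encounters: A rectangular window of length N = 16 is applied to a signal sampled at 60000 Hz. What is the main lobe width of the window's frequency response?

For a rectangular window of length N,
the main lobe width in frequency is 2*f_s/N.
= 2*60000/16 = 7500 Hz
This determines the minimum frequency separation for resolving two sinusoids.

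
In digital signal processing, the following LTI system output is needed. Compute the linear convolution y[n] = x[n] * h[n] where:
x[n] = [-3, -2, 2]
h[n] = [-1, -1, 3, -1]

y[n] = sum_k x[k]*h[n-k]. Output length = len(x) + len(h) - 1 = 3 + 4 - 1 = 6.
y[0] = -3*-1 = 3
y[1] = -2*-1 + -3*-1 = 5
y[2] = 2*-1 + -2*-1 + -3*3 = -9
y[3] = 2*-1 + -2*3 + -3*-1 = -5
y[4] = 2*3 + -2*-1 = 8
y[5] = 2*-1 = -2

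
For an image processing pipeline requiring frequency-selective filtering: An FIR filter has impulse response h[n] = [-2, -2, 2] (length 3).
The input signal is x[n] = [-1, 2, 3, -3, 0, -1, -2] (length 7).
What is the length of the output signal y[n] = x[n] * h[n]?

For linear convolution, the output length is:
len(y) = len(x) + len(h) - 1 = 7 + 3 - 1 = 9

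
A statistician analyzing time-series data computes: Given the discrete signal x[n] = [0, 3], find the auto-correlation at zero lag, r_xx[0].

The auto-correlation at zero lag r_xx[0] equals the signal energy.
r_xx[0] = sum of x[n]^2 = 0^2 + 3^2
= 0 + 9 = 9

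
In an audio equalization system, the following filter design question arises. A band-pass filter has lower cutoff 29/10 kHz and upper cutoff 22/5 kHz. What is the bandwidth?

Bandwidth = f_high - f_low
= 22/5 kHz - 29/10 kHz = 3/2 kHz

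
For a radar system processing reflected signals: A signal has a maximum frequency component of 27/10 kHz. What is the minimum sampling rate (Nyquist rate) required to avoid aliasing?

By the Nyquist-Shannon sampling theorem,
the minimum sampling rate (Nyquist rate) must be at least 2 * f_max.
Nyquist rate = 2 * 27/10 kHz = 27/5 kHz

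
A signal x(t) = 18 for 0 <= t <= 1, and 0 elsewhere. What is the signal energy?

Energy = integral of |x(t)|^2 dt over the signal duration
= 18^2 * 1 = 324 * 1 = 324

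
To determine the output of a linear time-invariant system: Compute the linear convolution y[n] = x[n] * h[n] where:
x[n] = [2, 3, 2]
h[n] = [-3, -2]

y[n] = sum_k x[k]*h[n-k]. Output length = len(x) + len(h) - 1 = 3 + 2 - 1 = 4.
y[0] = 2*-3 = -6
y[1] = 3*-3 + 2*-2 = -13
y[2] = 2*-3 + 3*-2 = -12
y[3] = 2*-2 = -4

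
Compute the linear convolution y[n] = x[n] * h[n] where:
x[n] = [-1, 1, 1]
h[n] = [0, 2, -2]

y[n] = sum_k x[k]*h[n-k]. Output length = len(x) + len(h) - 1 = 3 + 3 - 1 = 5.
y[0] = -1*0 = 0
y[1] = 1*0 + -1*2 = -2
y[2] = 1*0 + 1*2 + -1*-2 = 4
y[3] = 1*2 + 1*-2 = 0
y[4] = 1*-2 = -2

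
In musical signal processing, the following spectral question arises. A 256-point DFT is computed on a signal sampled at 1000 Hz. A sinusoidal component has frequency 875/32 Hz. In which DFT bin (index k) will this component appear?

DFT frequency resolution = f_s/N = 1000/256 = 125/32 Hz
Bin index k = f_signal / resolution = 875/32 / 125/32 = 7
The signal frequency 875/32 Hz falls in DFT bin k = 7.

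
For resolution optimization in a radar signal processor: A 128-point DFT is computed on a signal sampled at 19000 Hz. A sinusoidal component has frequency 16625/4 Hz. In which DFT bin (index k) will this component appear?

DFT frequency resolution = f_s/N = 19000/128 = 2375/16 Hz
Bin index k = f_signal / resolution = 16625/4 / 2375/16 = 28
The signal frequency 16625/4 Hz falls in DFT bin k = 28.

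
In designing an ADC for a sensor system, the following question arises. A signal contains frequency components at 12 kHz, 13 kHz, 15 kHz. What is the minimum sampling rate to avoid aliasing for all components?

The highest frequency component is f_max = 15 kHz.
Nyquist rate = 2 * f_max = 2 * 15 kHz = 30 kHz.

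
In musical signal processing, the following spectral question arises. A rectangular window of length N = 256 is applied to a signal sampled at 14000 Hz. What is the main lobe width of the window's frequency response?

For a rectangular window of length N,
the main lobe width in frequency is 2*f_s/N.
= 2*14000/256 = 875/8 Hz
This determines the minimum frequency separation for resolving two sinusoids.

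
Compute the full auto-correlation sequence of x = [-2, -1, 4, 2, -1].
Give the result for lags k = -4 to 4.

r_xx[k] = sum_m x[m]*x[m+k], indexed from 0, for k = -4 to 4:
  r_xx[-4] = x[4]*x[0] = 2
  r_xx[-3] = x[3]*x[0] + x[4]*x[1] = -3
  r_xx[-2] = x[2]*x[0] + x[3]*x[1] + x[4]*x[2] = -14
  r_xx[-1] = x[1]*x[0] + x[2]*x[1] + x[3]*x[2] + x[4]*x[3] = 4
  r_xx[0] = x[0]*x[0] + x[1]*x[1] + x[2]*x[2] + x[3]*x[3] + x[4]*x[4] = 26
  r_xx[1] = x[0]*x[1] + x[1]*x[2] + x[2]*x[3] + x[3]*x[4] = 4
  r_xx[2] = x[0]*x[2] + x[1]*x[3] + x[2]*x[4] = -14
  r_xx[3] = x[0]*x[3] + x[1]*x[4] = -3
  r_xx[4] = x[0]*x[4] = 2
r_xx = [2, -3, -14, 4, 26, 4, -14, -3, 2]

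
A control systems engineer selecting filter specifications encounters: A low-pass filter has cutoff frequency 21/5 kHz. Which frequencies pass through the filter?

A low-pass filter passes all frequencies below the cutoff frequency 21/5 kHz and attenuates higher frequencies.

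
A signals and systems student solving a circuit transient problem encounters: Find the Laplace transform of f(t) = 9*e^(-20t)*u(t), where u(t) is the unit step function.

Standard Laplace transform pair:
e^(-at)*u(t) <-> 1/(s+a)
With a = 20: L{9*e^(-20t)*u(t)} = 9/(s+20), ROC: Re(s) > -20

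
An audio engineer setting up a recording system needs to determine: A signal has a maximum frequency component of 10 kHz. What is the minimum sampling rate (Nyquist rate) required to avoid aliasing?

By the Nyquist-Shannon sampling theorem,
the minimum sampling rate (Nyquist rate) must be at least 2 * f_max.
Nyquist rate = 2 * 10 kHz = 20 kHz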